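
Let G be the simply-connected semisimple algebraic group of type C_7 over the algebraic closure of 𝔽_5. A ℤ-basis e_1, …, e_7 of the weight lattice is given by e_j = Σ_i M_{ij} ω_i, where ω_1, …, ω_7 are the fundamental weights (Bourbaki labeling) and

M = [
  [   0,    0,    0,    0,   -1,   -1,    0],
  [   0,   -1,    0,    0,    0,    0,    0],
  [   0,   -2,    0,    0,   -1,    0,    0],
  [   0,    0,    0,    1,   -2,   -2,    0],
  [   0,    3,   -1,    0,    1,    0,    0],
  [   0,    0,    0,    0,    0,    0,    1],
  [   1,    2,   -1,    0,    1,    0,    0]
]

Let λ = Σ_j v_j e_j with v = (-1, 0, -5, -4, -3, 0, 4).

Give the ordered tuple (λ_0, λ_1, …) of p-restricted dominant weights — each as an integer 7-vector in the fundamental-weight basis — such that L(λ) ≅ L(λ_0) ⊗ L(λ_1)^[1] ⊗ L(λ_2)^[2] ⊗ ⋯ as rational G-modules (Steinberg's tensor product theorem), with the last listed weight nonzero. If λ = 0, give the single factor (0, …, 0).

ω-coordinates c = M·v, v = (-1, 0, -5, -4, -3, 0, 4):
  c_1 = (0)·(-1) + (0)·(0) + (0)·(-5) + (0)·(-4) + (-1)·(-3) + (-1)·(0) + (0)·(4) = 3
  c_2 = (0)·(-1) + (-1)·(0) + (0)·(-5) + (0)·(-4) + (0)·(-3) + (0)·(0) + (0)·(4) = 0
  c_3 = (0)·(-1) + (-2)·(0) + (0)·(-5) + (0)·(-4) + (-1)·(-3) + (0)·(0) + (0)·(4) = 3
  c_4 = (0)·(-1) + (0)·(0) + (0)·(-5) + (1)·(-4) + (-2)·(-3) + (-2)·(0) + (0)·(4) = 2
  c_5 = (0)·(-1) + (3)·(0) + (-1)·(-5) + (0)·(-4) + (1)·(-3) + (0)·(0) + (0)·(4) = 2
  c_6 = (0)·(-1) + (0)·(0) + (0)·(-5) + (0)·(-4) + (0)·(-3) + (0)·(0) + (1)·(4) = 4
  c_7 = (1)·(-1) + (2)·(0) + (-1)·(-5) + (0)·(-4) + (1)·(-3) + (0)·(0) + (0)·(4) = 1
Writing each c_i in base p = 5:
  c_1 = 3 = 3·5^0
  c_2 = 0
  c_3 = 3 = 3·5^0
  c_4 = 2 = 2·5^0
  c_5 = 2 = 2·5^0
  c_6 = 4 = 4·5^0
  c_7 = 1 = 1·5^0
p-restricted factor λ_0 = (3, 0, 3, 2, 2, 4, 1)

((3, 0, 3, 2, 2, 4, 1),)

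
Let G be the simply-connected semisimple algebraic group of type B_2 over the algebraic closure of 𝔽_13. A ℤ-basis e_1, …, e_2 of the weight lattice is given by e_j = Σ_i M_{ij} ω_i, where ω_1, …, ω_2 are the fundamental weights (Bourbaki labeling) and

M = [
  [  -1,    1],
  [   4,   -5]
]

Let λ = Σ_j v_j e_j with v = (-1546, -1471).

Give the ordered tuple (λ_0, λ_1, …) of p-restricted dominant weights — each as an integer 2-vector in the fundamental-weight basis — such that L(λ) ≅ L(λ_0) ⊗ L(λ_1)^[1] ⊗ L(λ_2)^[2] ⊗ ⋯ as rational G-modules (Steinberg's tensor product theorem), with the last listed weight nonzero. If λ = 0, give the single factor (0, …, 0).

((10, 1), (5, 12), (0, 6))

In the fundamental-weight basis, λ has coordinates c = M·v (v = (-1546, -1471)):
  c_1 = (-1)·(-1546) + (1)·(-1471) = 75
  c_2 = (4)·(-1546) + (-5)·(-1471) = 1171
p = 13; digits c_i = Σ_j d_{ij}·13^j, 0 ≤ d_{ij} < 13:
  c_1 = 75 = 10·13^0 + 5·13^1
  c_2 = 1171 = 1·13^0 + 12·13^1 + 6·13^2
Factor λ_0 = (10, 1)
Factor λ_1 = (5, 12)
Factor λ_2 = (0, 6)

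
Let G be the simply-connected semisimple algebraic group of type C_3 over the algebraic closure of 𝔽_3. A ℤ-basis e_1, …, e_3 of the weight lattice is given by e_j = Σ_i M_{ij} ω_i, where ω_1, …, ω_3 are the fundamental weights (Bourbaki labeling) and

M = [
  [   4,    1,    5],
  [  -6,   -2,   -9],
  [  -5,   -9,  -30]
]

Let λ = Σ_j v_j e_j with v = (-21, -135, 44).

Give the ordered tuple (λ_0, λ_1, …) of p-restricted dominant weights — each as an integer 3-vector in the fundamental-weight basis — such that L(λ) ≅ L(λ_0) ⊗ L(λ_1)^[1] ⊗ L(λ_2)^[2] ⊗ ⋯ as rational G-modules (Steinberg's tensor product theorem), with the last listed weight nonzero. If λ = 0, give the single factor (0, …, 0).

((1, 0, 0),)

Converting to the ω-basis (c_i = row i of M dotted with v = (-21, -135, 44)):
  c_1 = (4)·(-21) + (1)·(-135) + (5)·(44) = 1
  c_2 = (-6)·(-21) + (-2)·(-135) + (-9)·(44) = 0
  c_3 = (-5)·(-21) + (-9)·(-135) + (-30)·(44) = 0
Base-3 expansion of each c_i:
  c_1 = 1 = 1·3^0
  c_2 = 0
  c_3 = 0
Factor λ_0 = (1, 0, 0)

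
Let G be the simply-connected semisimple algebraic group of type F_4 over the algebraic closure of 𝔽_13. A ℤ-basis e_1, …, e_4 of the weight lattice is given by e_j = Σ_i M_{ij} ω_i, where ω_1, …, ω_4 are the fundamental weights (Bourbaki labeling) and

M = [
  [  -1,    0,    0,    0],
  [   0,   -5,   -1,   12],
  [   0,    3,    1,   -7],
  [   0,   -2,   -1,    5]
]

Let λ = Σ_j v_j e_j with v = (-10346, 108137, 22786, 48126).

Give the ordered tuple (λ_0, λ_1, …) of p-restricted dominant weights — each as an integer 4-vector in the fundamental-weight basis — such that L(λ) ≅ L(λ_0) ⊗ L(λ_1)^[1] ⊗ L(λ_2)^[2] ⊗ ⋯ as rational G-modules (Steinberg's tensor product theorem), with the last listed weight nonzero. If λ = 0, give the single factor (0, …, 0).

ω-coordinates c = M·v, v = (-10346, 108137, 22786, 48126):
  c_1 = -1*-10346 + 0*108137 + 0*22786 + 0*48126 = 10346
  c_2 = 0*-10346 + -5*108137 + -1*22786 + 12*48126 = 14041
  c_3 = 0*-10346 + 3*108137 + 1*22786 + -7*48126 = 10315
  c_4 = 0*-10346 + -2*108137 + -1*22786 + 5*48126 = 1570
Writing each c_i in base p = 13:
  c_1 = 10346 = 11·13^0 + 2·13^1 + 9·13^2 + 4·13^3
  c_2 = 14041 = 1·13^0 + 1·13^1 + 5·13^2 + 6·13^3
  c_3 = 10315 = 6·13^0 + 0·13^1 + 9·13^2 + 4·13^3
  c_4 = 1570 = 10·13^0 + 3·13^1 + 9·13^2
λ_0 = (11, 1, 6, 10)
λ_1 = (2, 1, 0, 3)
λ_2 = (9, 5, 9, 9)
λ_3 = (4, 6, 4, 0)

((11, 1, 6, 10), (2, 1, 0, 3), (9, 5, 9, 9), (4, 6, 4, 0))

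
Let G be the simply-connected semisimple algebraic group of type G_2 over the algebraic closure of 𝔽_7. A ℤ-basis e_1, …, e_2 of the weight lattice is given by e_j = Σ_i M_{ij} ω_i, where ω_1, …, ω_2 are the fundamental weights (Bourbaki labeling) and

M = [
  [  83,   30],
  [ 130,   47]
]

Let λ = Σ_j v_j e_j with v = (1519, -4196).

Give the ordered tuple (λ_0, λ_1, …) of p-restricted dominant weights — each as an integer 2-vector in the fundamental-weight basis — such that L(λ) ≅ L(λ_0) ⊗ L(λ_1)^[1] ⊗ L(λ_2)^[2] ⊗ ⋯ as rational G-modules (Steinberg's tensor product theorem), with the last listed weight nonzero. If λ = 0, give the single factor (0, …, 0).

((1, 6), (0, 1), (4, 5))

Converting to the ω-basis (c_i = row i of M dotted with v = (1519, -4196)):
  c_1 = (83)·(1519) + (30)·(-4196) = 197
  c_2 = (130)·(1519) + (47)·(-4196) = 258
Base-7 expansion of each c_i:
  c_1 = 197 = 1·7^0 + 0·7^1 + 4·7^2
  c_2 = 258 = 6·7^0 + 1·7^1 + 5·7^2
Factor λ_0 = (1, 6)
Factor λ_1 = (0, 1)
Factor λ_2 = (4, 5)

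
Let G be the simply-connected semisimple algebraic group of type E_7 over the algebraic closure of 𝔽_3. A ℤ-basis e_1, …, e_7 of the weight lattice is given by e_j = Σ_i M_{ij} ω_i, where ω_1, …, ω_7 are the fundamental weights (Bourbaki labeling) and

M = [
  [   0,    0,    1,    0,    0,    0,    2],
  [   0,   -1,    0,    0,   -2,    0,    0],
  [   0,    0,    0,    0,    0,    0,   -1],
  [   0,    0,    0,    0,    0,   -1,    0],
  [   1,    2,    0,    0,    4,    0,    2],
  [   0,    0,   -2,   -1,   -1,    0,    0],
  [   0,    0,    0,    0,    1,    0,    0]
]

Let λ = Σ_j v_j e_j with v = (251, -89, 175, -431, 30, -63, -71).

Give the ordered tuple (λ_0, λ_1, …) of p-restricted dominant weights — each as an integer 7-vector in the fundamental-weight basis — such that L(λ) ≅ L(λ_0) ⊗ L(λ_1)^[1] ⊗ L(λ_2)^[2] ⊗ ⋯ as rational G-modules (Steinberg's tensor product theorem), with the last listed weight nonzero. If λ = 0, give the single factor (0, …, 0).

((0, 2, 2, 0, 0, 0, 0), (2, 0, 2, 0, 2, 2, 1), (0, 0, 1, 1, 2, 2, 0), (1, 1, 2, 2, 1, 1, 1))

Converting to the ω-basis (c_i = row i of M dotted with v = (251, -89, 175, -431, 30, -63, -71)):
  c_1 = 0*251 + 0*-89 + 1*175 + 0*-431 + 0*30 + 0*-63 + 2*-71 = 33
  c_2 = 0*251 + -1*-89 + 0*175 + 0*-431 + -2*30 + 0*-63 + 0*-71 = 29
  c_3 = 0*251 + 0*-89 + 0*175 + 0*-431 + 0*30 + 0*-63 + -1*-71 = 71
  c_4 = 0*251 + 0*-89 + 0*175 + 0*-431 + 0*30 + -1*-63 + 0*-71 = 63
  c_5 = 1*251 + 2*-89 + 0*175 + 0*-431 + 4*30 + 0*-63 + 2*-71 = 51
  c_6 = 0*251 + 0*-89 + -2*175 + -1*-431 + -1*30 + 0*-63 + 0*-71 = 51
  c_7 = 0*251 + 0*-89 + 0*175 + 0*-431 + 1*30 + 0*-63 + 0*-71 = 30
Expand coordinatewise in base 3:
  c_1 = 33 = 0·3^0 + 2·3^1 + 0·3^2 + 1·3^3
  c_2 = 29 = 2·3^0 + 0·3^1 + 0·3^2 + 1·3^3
  c_3 = 71 = 2·3^0 + 2·3^1 + 1·3^2 + 2·3^3
  c_4 = 63 = 0·3^0 + 0·3^1 + 1·3^2 + 2·3^3
  c_5 = 51 = 0·3^0 + 2·3^1 + 2·3^2 + 1·3^3
  c_6 = 51 = 0·3^0 + 2·3^1 + 2·3^2 + 1·3^3
  c_7 = 30 = 0·3^0 + 1·3^1 + 0·3^2 + 1·3^3
Factor λ_0 = (0, 2, 2, 0, 0, 0, 0)
Factor λ_1 = (2, 0, 2, 0, 2, 2, 1)
Factor λ_2 = (0, 0, 1, 1, 2, 2, 0)
Factor λ_3 = (1, 1, 2, 2, 1, 1, 1)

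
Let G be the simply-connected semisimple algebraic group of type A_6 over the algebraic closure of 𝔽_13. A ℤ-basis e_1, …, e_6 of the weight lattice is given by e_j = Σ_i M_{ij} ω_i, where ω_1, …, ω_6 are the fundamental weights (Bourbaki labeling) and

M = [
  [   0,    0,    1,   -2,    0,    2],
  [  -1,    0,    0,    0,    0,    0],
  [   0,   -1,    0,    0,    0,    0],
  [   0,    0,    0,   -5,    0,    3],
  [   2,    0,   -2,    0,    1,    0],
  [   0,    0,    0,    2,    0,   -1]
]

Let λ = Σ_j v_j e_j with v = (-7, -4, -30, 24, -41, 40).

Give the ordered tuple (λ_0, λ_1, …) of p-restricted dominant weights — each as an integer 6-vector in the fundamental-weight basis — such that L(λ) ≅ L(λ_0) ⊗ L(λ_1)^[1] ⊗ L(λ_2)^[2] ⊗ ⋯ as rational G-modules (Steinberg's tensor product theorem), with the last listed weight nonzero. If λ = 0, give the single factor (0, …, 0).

Compute c_i = Σ_j M_{ij} v_j with v = (-7, -4, -30, 24, -41, 40):
  c_1 = 0*-7 + 0*-4 + 1*-30 + -2*24 + 0*-41 + 2*40 = 2
  c_2 = -1*-7 + 0*-4 + 0*-30 + 0*24 + 0*-41 + 0*40 = 7
  c_3 = 0*-7 + -1*-4 + 0*-30 + 0*24 + 0*-41 + 0*40 = 4
  c_4 = 0*-7 + 0*-4 + 0*-30 + -5*24 + 0*-41 + 3*40 = 0
  c_5 = 2*-7 + 0*-4 + -2*-30 + 0*24 + 1*-41 + 0*40 = 5
  c_6 = 0*-7 + 0*-4 + 0*-30 + 2*24 + 0*-41 + -1*40 = 8
Base-13 expansion of each c_i:
  c_1 = 2 = 2·13^0
  c_2 = 7 = 7·13^0
  c_3 = 4 = 4·13^0
  c_4 = 0
  c_5 = 5 = 5·13^0
  c_6 = 8 = 8·13^0
Factor λ_0 = (2, 7, 4, 0, 5, 8)

((2, 7, 4, 0, 5, 8),)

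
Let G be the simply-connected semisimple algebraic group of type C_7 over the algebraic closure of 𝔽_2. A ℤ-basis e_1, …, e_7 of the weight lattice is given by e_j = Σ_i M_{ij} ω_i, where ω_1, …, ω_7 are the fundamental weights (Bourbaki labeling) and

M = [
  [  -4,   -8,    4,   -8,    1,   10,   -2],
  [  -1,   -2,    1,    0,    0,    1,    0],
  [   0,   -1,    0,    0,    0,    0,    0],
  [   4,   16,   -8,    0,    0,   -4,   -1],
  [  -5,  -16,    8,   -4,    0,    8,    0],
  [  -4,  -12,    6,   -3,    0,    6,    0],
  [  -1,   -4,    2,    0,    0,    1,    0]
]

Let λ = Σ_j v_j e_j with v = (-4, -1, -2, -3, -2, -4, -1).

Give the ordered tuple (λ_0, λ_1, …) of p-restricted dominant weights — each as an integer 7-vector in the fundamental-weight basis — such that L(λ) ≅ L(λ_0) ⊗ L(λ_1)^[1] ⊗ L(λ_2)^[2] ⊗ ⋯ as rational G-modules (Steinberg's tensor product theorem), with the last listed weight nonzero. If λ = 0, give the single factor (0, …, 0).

Compute c_i = Σ_j M_{ij} v_j with v = (-4, -1, -2, -3, -2, -4, -1):
  c_1 = -4*-4 + -8*-1 + 4*-2 + -8*-3 + 1*-2 + 10*-4 + -2*-1 = 0
  c_2 = -1*-4 + -2*-1 + 1*-2 + 0*-3 + 0*-2 + 1*-4 + 0*-1 = 0
  c_3 = 0*-4 + -1*-1 + 0*-2 + 0*-3 + 0*-2 + 0*-4 + 0*-1 = 1
  c_4 = 4*-4 + 16*-1 + -8*-2 + 0*-3 + 0*-2 + -4*-4 + -1*-1 = 1
  c_5 = -5*-4 + -16*-1 + 8*-2 + -4*-3 + 0*-2 + 8*-4 + 0*-1 = 0
  c_6 = -4*-4 + -12*-1 + 6*-2 + -3*-3 + 0*-2 + 6*-4 + 0*-1 = 1
  c_7 = -1*-4 + -4*-1 + 2*-2 + 0*-3 + 0*-2 + 1*-4 + 0*-1 = 0
p = 2; digits c_i = Σ_j d_{ij}·2^j, 0 ≤ d_{ij} < 2:
  c_1 = 0
  c_2 = 0
  c_3 = 1 = 1·2^0
  c_4 = 1 = 1·2^0
  c_5 = 0
  c_6 = 1 = 1·2^0
  c_7 = 0
λ_0 = (0, 0, 1, 1, 0, 1, 0)

((0, 0, 1, 1, 0, 1, 0),)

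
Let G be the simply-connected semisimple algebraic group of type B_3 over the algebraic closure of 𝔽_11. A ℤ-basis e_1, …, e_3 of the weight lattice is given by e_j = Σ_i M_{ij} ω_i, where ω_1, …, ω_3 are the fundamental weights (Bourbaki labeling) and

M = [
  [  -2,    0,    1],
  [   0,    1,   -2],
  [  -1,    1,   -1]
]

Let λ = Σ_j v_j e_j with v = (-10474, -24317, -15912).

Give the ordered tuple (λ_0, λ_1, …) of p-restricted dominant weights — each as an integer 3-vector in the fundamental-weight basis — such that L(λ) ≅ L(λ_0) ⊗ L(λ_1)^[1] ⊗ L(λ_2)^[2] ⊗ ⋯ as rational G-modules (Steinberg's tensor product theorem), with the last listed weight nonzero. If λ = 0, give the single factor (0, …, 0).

((9, 5, 1), (6, 0, 1), (8, 7, 6), (3, 5, 1))

Compute c_i = Σ_j M_{ij} v_j with v = (-10474, -24317, -15912):
  c_1 = (-2)·(-10474) + (0)·(-24317) + (1)·(-15912) = 5036
  c_2 = (0)·(-10474) + (1)·(-24317) + (-2)·(-15912) = 7507
  c_3 = (-1)·(-10474) + (1)·(-24317) + (-1)·(-15912) = 2069
Expand coordinatewise in base 11:
  c_1 = 5036 = 9·11^0 + 6·11^1 + 8·11^2 + 3·11^3
  c_2 = 7507 = 5·11^0 + 0·11^1 + 7·11^2 + 5·11^3
  c_3 = 2069 = 1·11^0 + 1·11^1 + 6·11^2 + 1·11^3
Factor λ_0 = (9, 5, 1)
Factor λ_1 = (6, 0, 1)
Factor λ_2 = (8, 7, 6)
Factor λ_3 = (3, 5, 1)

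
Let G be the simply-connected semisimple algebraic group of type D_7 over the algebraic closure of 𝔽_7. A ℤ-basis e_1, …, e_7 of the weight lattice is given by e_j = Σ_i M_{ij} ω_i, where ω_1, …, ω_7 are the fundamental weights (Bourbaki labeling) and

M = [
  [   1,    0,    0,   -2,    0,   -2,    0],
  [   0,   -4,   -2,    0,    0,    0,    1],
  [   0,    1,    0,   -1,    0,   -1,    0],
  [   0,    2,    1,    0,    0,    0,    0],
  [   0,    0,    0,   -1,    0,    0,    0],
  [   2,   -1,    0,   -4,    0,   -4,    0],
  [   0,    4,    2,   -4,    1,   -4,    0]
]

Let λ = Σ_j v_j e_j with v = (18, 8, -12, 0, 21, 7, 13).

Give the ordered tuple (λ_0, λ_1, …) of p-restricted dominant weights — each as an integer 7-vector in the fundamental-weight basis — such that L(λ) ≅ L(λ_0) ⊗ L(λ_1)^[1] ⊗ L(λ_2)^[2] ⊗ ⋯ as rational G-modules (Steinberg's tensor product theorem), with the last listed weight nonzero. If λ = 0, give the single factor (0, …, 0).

((4, 5, 1, 4, 0, 0, 1),)

Converting to the ω-basis (c_i = row i of M dotted with v = (18, 8, -12, 0, 21, 7, 13)):
  c_1 = 1·18 + 0·8 + (0)·(-12) + (-2)·(0) + 0·21 + (-2)·(7) + 0·13 = 4
  c_2 = 0·18 + (-4)·(8) + (-2)·(-12) + 0·0 + 0·21 + 0·7 + 1·13 = 5
  c_3 = 0·18 + 1·8 + (0)·(-12) + (-1)·(0) + 0·21 + (-1)·(7) + 0·13 = 1
  c_4 = 0·18 + 2·8 + (1)·(-12) + 0·0 + 0·21 + 0·7 + 0·13 = 4
  c_5 = 0·18 + 0·8 + (0)·(-12) + (-1)·(0) + 0·21 + 0·7 + 0·13 = 0
  c_6 = 2·18 + (-1)·(8) + (0)·(-12) + (-4)·(0) + 0·21 + (-4)·(7) + 0·13 = 0
  c_7 = 0·18 + 4·8 + (2)·(-12) + (-4)·(0) + 1·21 + (-4)·(7) + 0·13 = 1
Writing each c_i in base p = 7:
  c_1 = 4 = 4·7^0
  c_2 = 5 = 5·7^0
  c_3 = 1 = 1·7^0
  c_4 = 4 = 4·7^0
  c_5 = 0
  c_6 = 0
  c_7 = 1 = 1·7^0
Factor λ_0 = (4, 5, 1, 4, 0, 0, 1)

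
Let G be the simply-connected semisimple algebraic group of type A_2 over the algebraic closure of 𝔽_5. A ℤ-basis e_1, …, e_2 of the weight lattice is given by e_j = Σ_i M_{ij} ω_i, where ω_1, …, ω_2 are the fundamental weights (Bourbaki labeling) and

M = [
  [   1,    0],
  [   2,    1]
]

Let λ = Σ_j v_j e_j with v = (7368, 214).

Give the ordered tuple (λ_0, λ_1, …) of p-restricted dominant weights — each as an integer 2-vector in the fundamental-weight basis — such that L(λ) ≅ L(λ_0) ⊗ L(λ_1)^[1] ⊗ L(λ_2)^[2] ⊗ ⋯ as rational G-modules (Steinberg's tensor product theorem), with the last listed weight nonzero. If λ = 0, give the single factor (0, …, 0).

Compute c_i = Σ_j M_{ij} v_j with v = (7368, 214):
  c_1 = (1)·(7368) + (0)·(214) = 7368
  c_2 = (2)·(7368) + (1)·(214) = 14950
Writing each c_i in base p = 5:
  c_1 = 7368 = 3·5^0 + 3·5^1 + 4·5^2 + 3·5^3 + 1·5^4 + 2·5^5
  c_2 = 14950 = 0·5^0 + 0·5^1 + 3·5^2 + 4·5^3 + 3·5^4 + 4·5^5
λ_0 = (3, 0)
λ_1 = (3, 0)
λ_2 = (4, 3)
λ_3 = (3, 4)
λ_4 = (1, 3)
λ_5 = (2, 4)

((3, 0), (3, 0), (4, 3), (3, 4), (1, 3), (2, 4))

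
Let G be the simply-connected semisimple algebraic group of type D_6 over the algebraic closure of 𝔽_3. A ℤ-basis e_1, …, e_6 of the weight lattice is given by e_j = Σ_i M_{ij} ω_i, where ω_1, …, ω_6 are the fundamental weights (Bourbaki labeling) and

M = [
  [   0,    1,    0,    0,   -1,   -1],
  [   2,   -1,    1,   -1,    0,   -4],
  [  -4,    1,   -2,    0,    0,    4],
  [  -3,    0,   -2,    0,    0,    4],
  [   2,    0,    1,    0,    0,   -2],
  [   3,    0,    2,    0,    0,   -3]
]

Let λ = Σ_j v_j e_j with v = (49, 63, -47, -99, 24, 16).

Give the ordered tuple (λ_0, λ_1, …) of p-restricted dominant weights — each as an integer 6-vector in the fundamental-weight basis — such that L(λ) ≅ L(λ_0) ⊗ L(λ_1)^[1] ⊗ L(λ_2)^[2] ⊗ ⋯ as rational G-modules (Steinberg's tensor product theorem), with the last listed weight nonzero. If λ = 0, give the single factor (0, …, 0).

((2, 2, 1, 2, 1, 2), (1, 1, 2, 0, 0, 1), (2, 2, 2, 1, 2, 0))

Converting to the ω-basis (c_i = row i of M dotted with v = (49, 63, -47, -99, 24, 16)):
  c_1 = (0)·(49) + (1)·(63) + (0)·(-47) + (0)·(-99) + (-1)·(24) + (-1)·(16) = 23
  c_2 = (2)·(49) + (-1)·(63) + (1)·(-47) + (-1)·(-99) + (0)·(24) + (-4)·(16) = 23
  c_3 = (-4)·(49) + (1)·(63) + (-2)·(-47) + (0)·(-99) + (0)·(24) + (4)·(16) = 25
  c_4 = (-3)·(49) + (0)·(63) + (-2)·(-47) + (0)·(-99) + (0)·(24) + (4)·(16) = 11
  c_5 = (2)·(49) + (0)·(63) + (1)·(-47) + (0)·(-99) + (0)·(24) + (-2)·(16) = 19
  c_6 = (3)·(49) + (0)·(63) + (2)·(-47) + (0)·(-99) + (0)·(24) + (-3)·(16) = 5
Expand coordinatewise in base 3:
  c_1 = 23 = 2·3^0 + 1·3^1 + 2·3^2
  c_2 = 23 = 2·3^0 + 1·3^1 + 2·3^2
  c_3 = 25 = 1·3^0 + 2·3^1 + 2·3^2
  c_4 = 11 = 2·3^0 + 0·3^1 + 1·3^2
  c_5 = 19 = 1·3^0 + 0·3^1 + 2·3^2
  c_6 = 5 = 2·3^0 + 1·3^1
λ_0 = (2, 2, 1, 2, 1, 2)
λ_1 = (1, 1, 2, 0, 0, 1)
λ_2 = (2, 2, 2, 1, 2, 0)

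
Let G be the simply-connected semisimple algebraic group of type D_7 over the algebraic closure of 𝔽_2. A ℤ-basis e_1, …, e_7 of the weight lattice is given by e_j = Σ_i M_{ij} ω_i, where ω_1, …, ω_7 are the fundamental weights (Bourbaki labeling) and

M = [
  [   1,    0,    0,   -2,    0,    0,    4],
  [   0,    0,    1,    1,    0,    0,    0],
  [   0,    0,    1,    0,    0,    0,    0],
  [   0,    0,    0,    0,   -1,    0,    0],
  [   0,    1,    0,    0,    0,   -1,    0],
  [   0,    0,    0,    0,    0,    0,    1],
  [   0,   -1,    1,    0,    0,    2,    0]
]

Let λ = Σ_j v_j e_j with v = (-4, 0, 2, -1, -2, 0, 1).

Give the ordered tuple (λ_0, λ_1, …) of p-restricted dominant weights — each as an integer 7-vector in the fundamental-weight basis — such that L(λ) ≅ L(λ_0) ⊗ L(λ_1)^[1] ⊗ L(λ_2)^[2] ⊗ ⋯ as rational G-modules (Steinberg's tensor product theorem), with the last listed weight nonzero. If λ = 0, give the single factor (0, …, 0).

ω-coordinates c = M·v, v = (-4, 0, 2, -1, -2, 0, 1):
  c_1 = (1)·(-4) + (0)·(0) + (0)·(2) + (-2)·(-1) + (0)·(-2) + (0)·(0) + (4)·(1) = 2
  c_2 = (0)·(-4) + (0)·(0) + (1)·(2) + (1)·(-1) + (0)·(-2) + (0)·(0) + (0)·(1) = 1
  c_3 = (0)·(-4) + (0)·(0) + (1)·(2) + (0)·(-1) + (0)·(-2) + (0)·(0) + (0)·(1) = 2
  c_4 = (0)·(-4) + (0)·(0) + (0)·(2) + (0)·(-1) + (-1)·(-2) + (0)·(0) + (0)·(1) = 2
  c_5 = (0)·(-4) + (1)·(0) + (0)·(2) + (0)·(-1) + (0)·(-2) + (-1)·(0) + (0)·(1) = 0
  c_6 = (0)·(-4) + (0)·(0) + (0)·(2) + (0)·(-1) + (0)·(-2) + (0)·(0) + (1)·(1) = 1
  c_7 = (0)·(-4) + (-1)·(0) + (1)·(2) + (0)·(-1) + (0)·(-2) + (2)·(0) + (0)·(1) = 2
Writing each c_i in base p = 2:
  c_1 = 2 = 0·2^0 + 1·2^1
  c_2 = 1 = 1·2^0
  c_3 = 2 = 0·2^0 + 1·2^1
  c_4 = 2 = 0·2^0 + 1·2^1
  c_5 = 0
  c_6 = 1 = 1·2^0
  c_7 = 2 = 0·2^0 + 1·2^1
Factor λ_0 = (0, 1, 0, 0, 0, 1, 0)
Factor λ_1 = (1, 0, 1, 1, 0, 0, 1)

((0, 1, 0, 0, 0, 1, 0), (1, 0, 1, 1, 0, 0, 1))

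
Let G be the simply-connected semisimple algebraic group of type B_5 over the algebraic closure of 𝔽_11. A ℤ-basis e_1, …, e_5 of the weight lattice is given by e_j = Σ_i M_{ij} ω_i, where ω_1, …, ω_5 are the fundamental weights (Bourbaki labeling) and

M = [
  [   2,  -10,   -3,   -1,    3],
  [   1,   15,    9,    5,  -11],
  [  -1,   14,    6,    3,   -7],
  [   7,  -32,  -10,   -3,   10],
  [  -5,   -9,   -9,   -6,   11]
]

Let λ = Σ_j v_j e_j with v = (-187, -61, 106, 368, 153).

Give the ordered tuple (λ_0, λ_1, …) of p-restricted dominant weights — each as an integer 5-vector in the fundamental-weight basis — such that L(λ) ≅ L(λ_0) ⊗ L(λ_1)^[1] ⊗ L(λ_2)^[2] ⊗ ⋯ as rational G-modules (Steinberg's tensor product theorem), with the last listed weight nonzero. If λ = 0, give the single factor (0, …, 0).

((9, 9, 2, 9, 5),)

Converting to the ω-basis (c_i = row i of M dotted with v = (-187, -61, 106, 368, 153)):
  c_1 = 2*-187 + -10*-61 + -3*106 + -1*368 + 3*153 = 9
  c_2 = 1*-187 + 15*-61 + 9*106 + 5*368 + -11*153 = 9
  c_3 = -1*-187 + 14*-61 + 6*106 + 3*368 + -7*153 = 2
  c_4 = 7*-187 + -32*-61 + -10*106 + -3*368 + 10*153 = 9
  c_5 = -5*-187 + -9*-61 + -9*106 + -6*368 + 11*153 = 5
Expand coordinatewise in base 11:
  c_1 = 9 = 9·11^0
  c_2 = 9 = 9·11^0
  c_3 = 2 = 2·11^0
  c_4 = 9 = 9·11^0
  c_5 = 5 = 5·11^0
p-restricted factor λ_0 = (9, 9, 2, 9, 5)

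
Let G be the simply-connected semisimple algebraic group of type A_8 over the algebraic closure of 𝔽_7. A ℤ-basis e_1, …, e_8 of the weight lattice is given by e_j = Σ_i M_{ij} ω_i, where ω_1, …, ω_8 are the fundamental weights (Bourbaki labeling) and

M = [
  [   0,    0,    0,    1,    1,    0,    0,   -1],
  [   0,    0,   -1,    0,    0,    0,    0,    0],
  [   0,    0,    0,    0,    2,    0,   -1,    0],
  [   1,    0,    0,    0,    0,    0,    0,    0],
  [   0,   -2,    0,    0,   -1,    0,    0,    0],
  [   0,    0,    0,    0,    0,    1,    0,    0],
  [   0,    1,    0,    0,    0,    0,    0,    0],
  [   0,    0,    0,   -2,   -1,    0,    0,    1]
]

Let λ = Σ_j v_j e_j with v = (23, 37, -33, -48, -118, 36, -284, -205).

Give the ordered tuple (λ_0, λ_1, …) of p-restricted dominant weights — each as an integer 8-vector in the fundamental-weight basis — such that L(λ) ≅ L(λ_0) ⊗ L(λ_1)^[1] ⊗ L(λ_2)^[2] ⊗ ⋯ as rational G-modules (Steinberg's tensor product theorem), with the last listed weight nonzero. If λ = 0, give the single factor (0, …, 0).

((4, 5, 6, 2, 2, 1, 2, 2), (5, 4, 6, 3, 6, 5, 5, 1))

Compute c_i = Σ_j M_{ij} v_j with v = (23, 37, -33, -48, -118, 36, -284, -205):
  c_1 = 0·23 + 0·37 + (0)·(-33) + (1)·(-48) + (1)·(-118) + 0·36 + (0)·(-284) + (-1)·(-205) = 39
  c_2 = 0·23 + 0·37 + (-1)·(-33) + (0)·(-48) + (0)·(-118) + 0·36 + (0)·(-284) + (0)·(-205) = 33
  c_3 = 0·23 + 0·37 + (0)·(-33) + (0)·(-48) + (2)·(-118) + 0·36 + (-1)·(-284) + (0)·(-205) = 48
  c_4 = 1·23 + 0·37 + (0)·(-33) + (0)·(-48) + (0)·(-118) + 0·36 + (0)·(-284) + (0)·(-205) = 23
  c_5 = 0·23 + (-2)·(37) + (0)·(-33) + (0)·(-48) + (-1)·(-118) + 0·36 + (0)·(-284) + (0)·(-205) = 44
  c_6 = 0·23 + 0·37 + (0)·(-33) + (0)·(-48) + (0)·(-118) + 1·36 + (0)·(-284) + (0)·(-205) = 36
  c_7 = 0·23 + 1·37 + (0)·(-33) + (0)·(-48) + (0)·(-118) + 0·36 + (0)·(-284) + (0)·(-205) = 37
  c_8 = 0·23 + 0·37 + (0)·(-33) + (-2)·(-48) + (-1)·(-118) + 0·36 + (0)·(-284) + (1)·(-205) = 9
p = 7; digits c_i = Σ_j d_{ij}·7^j, 0 ≤ d_{ij} < 7:
  c_1 = 39 = 4·7^0 + 5·7^1
  c_2 = 33 = 5·7^0 + 4·7^1
  c_3 = 48 = 6·7^0 + 6·7^1
  c_4 = 23 = 2·7^0 + 3·7^1
  c_5 = 44 = 2·7^0 + 6·7^1
  c_6 = 36 = 1·7^0 + 5·7^1
  c_7 = 37 = 2·7^0 + 5·7^1
  c_8 = 9 = 2·7^0 + 1·7^1
λ_0 = (4, 5, 6, 2, 2, 1, 2, 2)
λ_1 = (5, 4, 6, 3, 6, 5, 5, 1)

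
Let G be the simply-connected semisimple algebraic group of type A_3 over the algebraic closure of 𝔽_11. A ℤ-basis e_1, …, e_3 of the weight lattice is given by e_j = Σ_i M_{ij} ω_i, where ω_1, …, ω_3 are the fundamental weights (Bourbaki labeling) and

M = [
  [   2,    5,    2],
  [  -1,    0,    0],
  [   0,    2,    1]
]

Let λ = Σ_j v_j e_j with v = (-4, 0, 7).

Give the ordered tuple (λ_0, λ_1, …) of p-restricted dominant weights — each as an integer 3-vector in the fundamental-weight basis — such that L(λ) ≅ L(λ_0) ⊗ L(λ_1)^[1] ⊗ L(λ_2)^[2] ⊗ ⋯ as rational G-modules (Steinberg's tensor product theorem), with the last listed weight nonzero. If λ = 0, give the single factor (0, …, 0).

Converting to the ω-basis (c_i = row i of M dotted with v = (-4, 0, 7)):
  c_1 = (2)·(-4) + (5)·(0) + (2)·(7) = 6
  c_2 = (-1)·(-4) + (0)·(0) + (0)·(7) = 4
  c_3 = (0)·(-4) + (2)·(0) + (1)·(7) = 7
Expand coordinatewise in base 11:
  c_1 = 6 = 6·11^0
  c_2 = 4 = 4·11^0
  c_3 = 7 = 7·11^0
λ_0 = (6, 4, 7)

((6, 4, 7),)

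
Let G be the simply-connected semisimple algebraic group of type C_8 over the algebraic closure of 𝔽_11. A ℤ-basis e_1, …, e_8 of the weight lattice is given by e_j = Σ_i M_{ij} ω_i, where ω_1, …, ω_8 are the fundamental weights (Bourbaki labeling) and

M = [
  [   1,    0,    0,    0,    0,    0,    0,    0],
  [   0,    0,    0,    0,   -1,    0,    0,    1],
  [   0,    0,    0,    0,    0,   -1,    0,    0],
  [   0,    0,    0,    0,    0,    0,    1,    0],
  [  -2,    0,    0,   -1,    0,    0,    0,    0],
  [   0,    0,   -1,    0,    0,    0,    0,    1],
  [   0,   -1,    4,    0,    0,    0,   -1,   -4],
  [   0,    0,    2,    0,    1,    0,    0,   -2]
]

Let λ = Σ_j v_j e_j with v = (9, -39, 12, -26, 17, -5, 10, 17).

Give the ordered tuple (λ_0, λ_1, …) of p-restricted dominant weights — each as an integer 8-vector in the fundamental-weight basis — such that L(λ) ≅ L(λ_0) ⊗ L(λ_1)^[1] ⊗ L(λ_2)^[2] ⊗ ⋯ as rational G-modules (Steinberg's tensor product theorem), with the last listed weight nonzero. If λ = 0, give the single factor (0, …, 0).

((9, 0, 5, 10, 8, 5, 9, 7),)

Converting to the ω-basis (c_i = row i of M dotted with v = (9, -39, 12, -26, 17, -5, 10, 17)):
  c_1 = 1·9 + (0)·(-39) + 0·12 + (0)·(-26) + 0·17 + (0)·(-5) + 0·10 + 0·17 = 9
  c_2 = 0·9 + (0)·(-39) + 0·12 + (0)·(-26) + (-1)·(17) + (0)·(-5) + 0·10 + 1·17 = 0
  c_3 = 0·9 + (0)·(-39) + 0·12 + (0)·(-26) + 0·17 + (-1)·(-5) + 0·10 + 0·17 = 5
  c_4 = 0·9 + (0)·(-39) + 0·12 + (0)·(-26) + 0·17 + (0)·(-5) + 1·10 + 0·17 = 10
  c_5 = (-2)·(9) + (0)·(-39) + 0·12 + (-1)·(-26) + 0·17 + (0)·(-5) + 0·10 + 0·17 = 8
  c_6 = 0·9 + (0)·(-39) + (-1)·(12) + (0)·(-26) + 0·17 + (0)·(-5) + 0·10 + 1·17 = 5
  c_7 = 0·9 + (-1)·(-39) + 4·12 + (0)·(-26) + 0·17 + (0)·(-5) + (-1)·(10) + (-4)·(17) = 9
  c_8 = 0·9 + (0)·(-39) + 2·12 + (0)·(-26) + 1·17 + (0)·(-5) + 0·10 + (-2)·(17) = 7
Expand coordinatewise in base 11:
  c_1 = 9 = 9·11^0
  c_2 = 0
  c_3 = 5 = 5·11^0
  c_4 = 10 = 10·11^0
  c_5 = 8 = 8·11^0
  c_6 = 5 = 5·11^0
  c_7 = 9 = 9·11^0
  c_8 = 7 = 7·11^0
λ_0 = (9, 0, 5, 10, 8, 5, 9, 7)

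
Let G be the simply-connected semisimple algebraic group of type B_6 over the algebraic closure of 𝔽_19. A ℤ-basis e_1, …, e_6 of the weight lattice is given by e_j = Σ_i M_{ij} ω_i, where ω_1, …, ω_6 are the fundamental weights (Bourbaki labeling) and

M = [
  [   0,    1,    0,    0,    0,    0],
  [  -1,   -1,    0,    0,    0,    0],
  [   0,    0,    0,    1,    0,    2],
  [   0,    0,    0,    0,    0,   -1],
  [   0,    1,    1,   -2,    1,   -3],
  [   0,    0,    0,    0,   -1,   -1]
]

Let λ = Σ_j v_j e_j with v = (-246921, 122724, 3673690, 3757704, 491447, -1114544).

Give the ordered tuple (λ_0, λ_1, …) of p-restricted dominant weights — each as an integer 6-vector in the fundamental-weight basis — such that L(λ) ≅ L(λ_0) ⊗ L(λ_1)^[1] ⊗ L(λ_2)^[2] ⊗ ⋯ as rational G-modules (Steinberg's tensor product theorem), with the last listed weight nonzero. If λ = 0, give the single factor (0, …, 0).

ω-coordinates c = M·v, v = (-246921, 122724, 3673690, 3757704, 491447, -1114544):
  c_1 = (0)·(-246921) + 1·122724 + 0·3673690 + 0·3757704 + 0·491447 + (0)·(-1114544) = 122724
  c_2 = (-1)·(-246921) + (-1)·(122724) + 0·3673690 + 0·3757704 + 0·491447 + (0)·(-1114544) = 124197
  c_3 = (0)·(-246921) + 0·122724 + 0·3673690 + 1·3757704 + 0·491447 + (2)·(-1114544) = 1528616
  c_4 = (0)·(-246921) + 0·122724 + 0·3673690 + 0·3757704 + 0·491447 + (-1)·(-1114544) = 1114544
  c_5 = (0)·(-246921) + 1·122724 + 1·3673690 + (-2)·(3757704) + 1·491447 + (-3)·(-1114544) = 116085
  c_6 = (0)·(-246921) + 0·122724 + 0·3673690 + 0·3757704 + (-1)·(491447) + (-1)·(-1114544) = 623097
p = 19; digits c_i = Σ_j d_{ij}·19^j, 0 ≤ d_{ij} < 19:
  c_1 = 122724 = 3·19^0 + 18·19^1 + 16·19^2 + 17·19^3
  c_2 = 124197 = 13·19^0 + 0·19^1 + 2·19^2 + 18·19^3
  c_3 = 1528616 = 9·19^0 + 7·19^1 + 16·19^2 + 13·19^3 + 11·19^4
  c_4 = 1114544 = 4·19^0 + 7·19^1 + 9·19^2 + 10·19^3 + 8·19^4
  c_5 = 116085 = 14·19^0 + 10·19^1 + 17·19^2 + 16·19^3
  c_6 = 623097 = 11·19^0 + 0·19^1 + 16·19^2 + 14·19^3 + 4·19^4
p-restricted factor λ_0 = (3, 13, 9, 4, 14, 11)
p-restricted factor λ_1 = (18, 0, 7, 7, 10, 0)
p-restricted factor λ_2 = (16, 2, 16, 9, 17, 16)
p-restricted factor λ_3 = (17, 18, 13, 10, 16, 14)
p-restricted factor λ_4 = (0, 0, 11, 8, 0, 4)

((3, 13, 9, 4, 14, 11), (18, 0, 7, 7, 10, 0), (16, 2, 16, 9, 17, 16), (17, 18, 13, 10, 16, 14), (0, 0, 11, 8, 0, 4))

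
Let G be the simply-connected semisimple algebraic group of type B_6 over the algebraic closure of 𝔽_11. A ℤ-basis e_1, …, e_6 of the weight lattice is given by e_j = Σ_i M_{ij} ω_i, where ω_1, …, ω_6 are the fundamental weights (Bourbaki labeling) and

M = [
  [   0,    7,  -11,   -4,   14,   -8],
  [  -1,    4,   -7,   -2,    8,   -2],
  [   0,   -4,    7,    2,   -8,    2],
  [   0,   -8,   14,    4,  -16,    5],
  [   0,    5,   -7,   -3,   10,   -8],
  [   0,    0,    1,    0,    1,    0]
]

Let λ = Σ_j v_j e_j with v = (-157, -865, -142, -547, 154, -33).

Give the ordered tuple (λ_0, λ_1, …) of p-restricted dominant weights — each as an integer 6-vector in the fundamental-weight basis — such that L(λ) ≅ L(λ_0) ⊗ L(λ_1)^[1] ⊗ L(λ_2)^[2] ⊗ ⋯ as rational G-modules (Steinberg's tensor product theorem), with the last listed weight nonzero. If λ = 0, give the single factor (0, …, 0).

Change of basis e → ω: c = M·v where v = (-157, -865, -142, -547, 154, -33):
  c_1 = (0)·(-157) + (7)·(-865) + (-11)·(-142) + (-4)·(-547) + (14)·(154) + (-8)·(-33) = 115
  c_2 = (-1)·(-157) + (4)·(-865) + (-7)·(-142) + (-2)·(-547) + (8)·(154) + (-2)·(-33) = 83
  c_3 = (0)·(-157) + (-4)·(-865) + (7)·(-142) + (2)·(-547) + (-8)·(154) + (2)·(-33) = 74
  c_4 = (0)·(-157) + (-8)·(-865) + (14)·(-142) + (4)·(-547) + (-16)·(154) + (5)·(-33) = 115
  c_5 = (0)·(-157) + (5)·(-865) + (-7)·(-142) + (-3)·(-547) + (10)·(154) + (-8)·(-33) = 114
  c_6 = (0)·(-157) + (0)·(-865) + (1)·(-142) + (0)·(-547) + (1)·(154) + (0)·(-33) = 12
Expand coordinatewise in base 11:
  c_1 = 115 = 5·11^0 + 10·11^1
  c_2 = 83 = 6·11^0 + 7·11^1
  c_3 = 74 = 8·11^0 + 6·11^1
  c_4 = 115 = 5·11^0 + 10·11^1
  c_5 = 114 = 4·11^0 + 10·11^1
  c_6 = 12 = 1·11^0 + 1·11^1
λ_0 = (5, 6, 8, 5, 4, 1)
λ_1 = (10, 7, 6, 10, 10, 1)

((5, 6, 8, 5, 4, 1), (10, 7, 6, 10, 10, 1))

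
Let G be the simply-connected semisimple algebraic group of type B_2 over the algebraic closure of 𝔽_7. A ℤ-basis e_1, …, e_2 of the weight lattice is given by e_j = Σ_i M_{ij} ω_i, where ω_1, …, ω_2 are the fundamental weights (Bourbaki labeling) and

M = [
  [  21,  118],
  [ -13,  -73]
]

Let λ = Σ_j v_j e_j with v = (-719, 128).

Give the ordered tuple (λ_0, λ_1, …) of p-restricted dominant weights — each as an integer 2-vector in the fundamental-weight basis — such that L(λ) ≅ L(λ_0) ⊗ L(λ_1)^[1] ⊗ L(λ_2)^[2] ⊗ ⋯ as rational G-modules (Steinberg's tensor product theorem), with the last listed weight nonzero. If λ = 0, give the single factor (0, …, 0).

In the fundamental-weight basis, λ has coordinates c = M·v (v = (-719, 128)):
  c_1 = 21*-719 + 118*128 = 5
  c_2 = -13*-719 + -73*128 = 3
Base-7 expansion of each c_i:
  c_1 = 5 = 5·7^0
  c_2 = 3 = 3·7^0
p-restricted factor λ_0 = (5, 3)

((5, 3),)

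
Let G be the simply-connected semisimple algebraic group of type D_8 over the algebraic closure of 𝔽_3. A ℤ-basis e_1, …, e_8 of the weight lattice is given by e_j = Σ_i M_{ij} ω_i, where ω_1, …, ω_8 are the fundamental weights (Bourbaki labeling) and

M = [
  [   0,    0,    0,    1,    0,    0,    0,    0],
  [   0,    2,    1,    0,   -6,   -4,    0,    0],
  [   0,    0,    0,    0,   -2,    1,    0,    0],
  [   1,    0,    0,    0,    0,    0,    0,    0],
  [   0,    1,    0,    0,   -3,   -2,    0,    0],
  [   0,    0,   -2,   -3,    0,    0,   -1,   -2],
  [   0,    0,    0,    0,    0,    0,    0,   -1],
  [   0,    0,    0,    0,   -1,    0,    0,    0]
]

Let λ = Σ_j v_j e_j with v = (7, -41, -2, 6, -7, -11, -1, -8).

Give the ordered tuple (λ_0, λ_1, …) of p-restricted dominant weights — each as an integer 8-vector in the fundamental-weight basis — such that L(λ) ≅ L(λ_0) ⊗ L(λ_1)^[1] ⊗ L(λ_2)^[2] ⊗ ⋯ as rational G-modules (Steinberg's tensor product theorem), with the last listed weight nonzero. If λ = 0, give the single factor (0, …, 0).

In the fundamental-weight basis, λ has coordinates c = M·v (v = (7, -41, -2, 6, -7, -11, -1, -8)):
  c_1 = (0)·(7) + (0)·(-41) + (0)·(-2) + (1)·(6) + (0)·(-7) + (0)·(-11) + (0)·(-1) + (0)·(-8) = 6
  c_2 = (0)·(7) + (2)·(-41) + (1)·(-2) + (0)·(6) + (-6)·(-7) + (-4)·(-11) + (0)·(-1) + (0)·(-8) = 2
  c_3 = (0)·(7) + (0)·(-41) + (0)·(-2) + (0)·(6) + (-2)·(-7) + (1)·(-11) + (0)·(-1) + (0)·(-8) = 3
  c_4 = (1)·(7) + (0)·(-41) + (0)·(-2) + (0)·(6) + (0)·(-7) + (0)·(-11) + (0)·(-1) + (0)·(-8) = 7
  c_5 = (0)·(7) + (1)·(-41) + (0)·(-2) + (0)·(6) + (-3)·(-7) + (-2)·(-11) + (0)·(-1) + (0)·(-8) = 2
  c_6 = (0)·(7) + (0)·(-41) + (-2)·(-2) + (-3)·(6) + (0)·(-7) + (0)·(-11) + (-1)·(-1) + (-2)·(-8) = 3
  c_7 = (0)·(7) + (0)·(-41) + (0)·(-2) + (0)·(6) + (0)·(-7) + (0)·(-11) + (0)·(-1) + (-1)·(-8) = 8
  c_8 = (0)·(7) + (0)·(-41) + (0)·(-2) + (0)·(6) + (-1)·(-7) + (0)·(-11) + (0)·(-1) + (0)·(-8) = 7
Writing each c_i in base p = 3:
  c_1 = 6 = 0·3^0 + 2·3^1
  c_2 = 2 = 2·3^0
  c_3 = 3 = 0·3^0 + 1·3^1
  c_4 = 7 = 1·3^0 + 2·3^1
  c_5 = 2 = 2·3^0
  c_6 = 3 = 0·3^0 + 1·3^1
  c_7 = 8 = 2·3^0 + 2·3^1
  c_8 = 7 = 1·3^0 + 2·3^1
λ_0 = (0, 2, 0, 1, 2, 0, 2, 1)
λ_1 = (2, 0, 1, 2, 0, 1, 2, 2)

((0, 2, 0, 1, 2, 0, 2, 1), (2, 0, 1, 2, 0, 1, 2, 2))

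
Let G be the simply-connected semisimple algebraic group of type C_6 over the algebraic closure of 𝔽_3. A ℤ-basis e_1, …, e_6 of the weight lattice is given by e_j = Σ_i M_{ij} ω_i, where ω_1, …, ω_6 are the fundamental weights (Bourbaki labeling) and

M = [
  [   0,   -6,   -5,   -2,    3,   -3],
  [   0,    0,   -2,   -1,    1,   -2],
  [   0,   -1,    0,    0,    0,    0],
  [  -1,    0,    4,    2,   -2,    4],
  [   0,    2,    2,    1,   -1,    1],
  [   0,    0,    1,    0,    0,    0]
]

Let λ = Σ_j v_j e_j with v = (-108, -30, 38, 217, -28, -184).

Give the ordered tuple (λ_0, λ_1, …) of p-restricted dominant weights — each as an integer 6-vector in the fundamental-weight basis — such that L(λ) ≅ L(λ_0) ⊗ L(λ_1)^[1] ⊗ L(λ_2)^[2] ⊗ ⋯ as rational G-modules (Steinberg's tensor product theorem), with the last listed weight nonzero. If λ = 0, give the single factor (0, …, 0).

In the fundamental-weight basis, λ has coordinates c = M·v (v = (-108, -30, 38, 217, -28, -184)):
  c_1 = (0)·(-108) + (-6)·(-30) + (-5)·(38) + (-2)·(217) + (3)·(-28) + (-3)·(-184) = 24
  c_2 = (0)·(-108) + (0)·(-30) + (-2)·(38) + (-1)·(217) + (1)·(-28) + (-2)·(-184) = 47
  c_3 = (0)·(-108) + (-1)·(-30) + 0·38 + 0·217 + (0)·(-28) + (0)·(-184) = 30
  c_4 = (-1)·(-108) + (0)·(-30) + 4·38 + 2·217 + (-2)·(-28) + (4)·(-184) = 14
  c_5 = (0)·(-108) + (2)·(-30) + 2·38 + 1·217 + (-1)·(-28) + (1)·(-184) = 77
  c_6 = (0)·(-108) + (0)·(-30) + 1·38 + 0·217 + (0)·(-28) + (0)·(-184) = 38
Base-3 expansion of each c_i:
  c_1 = 24 = 0·3^0 + 2·3^1 + 2·3^2
  c_2 = 47 = 2·3^0 + 0·3^1 + 2·3^2 + 1·3^3
  c_3 = 30 = 0·3^0 + 1·3^1 + 0·3^2 + 1·3^3
  c_4 = 14 = 2·3^0 + 1·3^1 + 1·3^2
  c_5 = 77 = 2·3^0 + 1·3^1 + 2·3^2 + 2·3^3
  c_6 = 38 = 2·3^0 + 0·3^1 + 1·3^2 + 1·3^3
Factor λ_0 = (0, 2, 0, 2, 2, 2)
Factor λ_1 = (2, 0, 1, 1, 1, 0)
Factor λ_2 = (2, 2, 0, 1, 2, 1)
Factor λ_3 = (0, 1, 1, 0, 2, 1)

((0, 2, 0, 2, 2, 2), (2, 0, 1, 1, 1, 0), (2, 2, 0, 1, 2, 1), (0, 1, 1, 0, 2, 1))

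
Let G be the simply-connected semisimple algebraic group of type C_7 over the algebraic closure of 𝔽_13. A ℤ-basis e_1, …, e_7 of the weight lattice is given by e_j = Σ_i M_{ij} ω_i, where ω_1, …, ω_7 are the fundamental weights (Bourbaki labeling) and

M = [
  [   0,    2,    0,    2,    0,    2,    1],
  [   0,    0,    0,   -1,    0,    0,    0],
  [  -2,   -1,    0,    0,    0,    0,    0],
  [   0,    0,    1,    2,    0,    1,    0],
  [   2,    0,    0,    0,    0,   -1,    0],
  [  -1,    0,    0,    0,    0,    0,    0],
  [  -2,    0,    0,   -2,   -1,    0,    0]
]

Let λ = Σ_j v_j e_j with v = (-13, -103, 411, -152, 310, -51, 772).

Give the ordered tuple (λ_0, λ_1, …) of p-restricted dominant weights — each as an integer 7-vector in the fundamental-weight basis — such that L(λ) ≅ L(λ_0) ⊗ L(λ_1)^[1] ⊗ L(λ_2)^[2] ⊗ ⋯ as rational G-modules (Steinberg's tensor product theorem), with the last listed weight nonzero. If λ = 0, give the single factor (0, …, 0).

((4, 9, 12, 4, 12, 0, 7), (12, 11, 9, 4, 1, 1, 1))

Compute c_i = Σ_j M_{ij} v_j with v = (-13, -103, 411, -152, 310, -51, 772):
  c_1 = 0*-13 + 2*-103 + 0*411 + 2*-152 + 0*310 + 2*-51 + 1*772 = 160
  c_2 = 0*-13 + 0*-103 + 0*411 + -1*-152 + 0*310 + 0*-51 + 0*772 = 152
  c_3 = -2*-13 + -1*-103 + 0*411 + 0*-152 + 0*310 + 0*-51 + 0*772 = 129
  c_4 = 0*-13 + 0*-103 + 1*411 + 2*-152 + 0*310 + 1*-51 + 0*772 = 56
  c_5 = 2*-13 + 0*-103 + 0*411 + 0*-152 + 0*310 + -1*-51 + 0*772 = 25
  c_6 = -1*-13 + 0*-103 + 0*411 + 0*-152 + 0*310 + 0*-51 + 0*772 = 13
  c_7 = -2*-13 + 0*-103 + 0*411 + -2*-152 + -1*310 + 0*-51 + 0*772 = 20
p = 13; digits c_i = Σ_j d_{ij}·13^j, 0 ≤ d_{ij} < 13:
  c_1 = 160 = 4·13^0 + 12·13^1
  c_2 = 152 = 9·13^0 + 11·13^1
  c_3 = 129 = 12·13^0 + 9·13^1
  c_4 = 56 = 4·13^0 + 4·13^1
  c_5 = 25 = 12·13^0 + 1·13^1
  c_6 = 13 = 0·13^0 + 1·13^1
  c_7 = 20 = 7·13^0 + 1·13^1
p-restricted factor λ_0 = (4, 9, 12, 4, 12, 0, 7)
p-restricted factor λ_1 = (12, 11, 9, 4, 1, 1, 1)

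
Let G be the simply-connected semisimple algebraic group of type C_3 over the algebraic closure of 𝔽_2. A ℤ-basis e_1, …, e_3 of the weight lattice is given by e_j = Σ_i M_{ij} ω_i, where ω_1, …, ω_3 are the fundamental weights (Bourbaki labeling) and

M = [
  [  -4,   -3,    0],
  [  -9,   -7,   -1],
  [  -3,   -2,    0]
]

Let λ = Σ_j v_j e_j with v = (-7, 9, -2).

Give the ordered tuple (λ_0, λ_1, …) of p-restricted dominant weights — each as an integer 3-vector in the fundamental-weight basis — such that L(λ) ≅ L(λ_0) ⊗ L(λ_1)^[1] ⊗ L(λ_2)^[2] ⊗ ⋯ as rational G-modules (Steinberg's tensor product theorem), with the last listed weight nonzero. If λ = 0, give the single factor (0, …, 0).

((1, 0, 1), (0, 1, 1))

Converting to the ω-basis (c_i = row i of M dotted with v = (-7, 9, -2)):
  c_1 = -4*-7 + -3*9 + 0*-2 = 1
  c_2 = -9*-7 + -7*9 + -1*-2 = 2
  c_3 = -3*-7 + -2*9 + 0*-2 = 3
p = 2; digits c_i = Σ_j d_{ij}·2^j, 0 ≤ d_{ij} < 2:
  c_1 = 1 = 1·2^0
  c_2 = 2 = 0·2^0 + 1·2^1
  c_3 = 3 = 1·2^0 + 1·2^1
p-restricted factor λ_0 = (1, 0, 1)
p-restricted factor λ_1 = (0, 1, 1)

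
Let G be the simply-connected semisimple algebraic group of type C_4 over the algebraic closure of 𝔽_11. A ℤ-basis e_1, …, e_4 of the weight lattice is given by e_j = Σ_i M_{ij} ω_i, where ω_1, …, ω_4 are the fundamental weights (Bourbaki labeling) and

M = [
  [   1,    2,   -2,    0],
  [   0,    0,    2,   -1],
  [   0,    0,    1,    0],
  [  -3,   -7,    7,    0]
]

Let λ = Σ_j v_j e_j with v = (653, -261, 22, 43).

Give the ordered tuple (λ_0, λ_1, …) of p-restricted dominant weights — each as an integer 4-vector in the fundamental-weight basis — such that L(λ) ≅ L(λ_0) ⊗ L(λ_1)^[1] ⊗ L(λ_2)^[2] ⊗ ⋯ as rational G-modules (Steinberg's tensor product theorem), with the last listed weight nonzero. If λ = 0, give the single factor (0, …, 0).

((10, 1, 0, 0), (7, 0, 2, 2))

ω-coordinates c = M·v, v = (653, -261, 22, 43):
  c_1 = (1)·(653) + (2)·(-261) + (-2)·(22) + (0)·(43) = 87
  c_2 = (0)·(653) + (0)·(-261) + (2)·(22) + (-1)·(43) = 1
  c_3 = (0)·(653) + (0)·(-261) + (1)·(22) + (0)·(43) = 22
  c_4 = (-3)·(653) + (-7)·(-261) + (7)·(22) + (0)·(43) = 22
p = 11; digits c_i = Σ_j d_{ij}·11^j, 0 ≤ d_{ij} < 11:
  c_1 = 87 = 10·11^0 + 7·11^1
  c_2 = 1 = 1·11^0
  c_3 = 22 = 0·11^0 + 2·11^1
  c_4 = 22 = 0·11^0 + 2·11^1
Factor λ_0 = (10, 1, 0, 0)
Factor λ_1 = (7, 0, 2, 2)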